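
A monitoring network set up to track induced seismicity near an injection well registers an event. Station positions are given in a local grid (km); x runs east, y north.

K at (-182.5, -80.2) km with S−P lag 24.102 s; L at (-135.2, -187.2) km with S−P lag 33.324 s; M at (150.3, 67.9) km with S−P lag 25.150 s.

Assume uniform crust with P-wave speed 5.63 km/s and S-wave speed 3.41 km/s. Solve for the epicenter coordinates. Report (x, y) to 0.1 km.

Distance from S−P lag: d = Δt · v_P v_S / (v_P − v_S) = Δt · (5.63·3.41)/(5.63−3.41) ≈ 8.6479·Δt.
So d_K = 208.43, d_L = 288.18, d_M = 217.49 km.
Circle about each station: (x + 182.5)² + (y + 80.2)² = 208.43²; (x + 135.2)² + (y + 187.2)² = 288.18²; (x − 150.3)² + (y − 67.9)² = 217.49².
Subtracting pairs of circle equations eliminates x²+y² and gives linear equations (the radical axes):
94.6 x − 214.0 y = -26020.06
665.6 x + 296.2 y = -16396.63
Solving the 2×2 system: x ≈ -65.8, y ≈ 92.5 km.

-65.8 km east, 92.5 km north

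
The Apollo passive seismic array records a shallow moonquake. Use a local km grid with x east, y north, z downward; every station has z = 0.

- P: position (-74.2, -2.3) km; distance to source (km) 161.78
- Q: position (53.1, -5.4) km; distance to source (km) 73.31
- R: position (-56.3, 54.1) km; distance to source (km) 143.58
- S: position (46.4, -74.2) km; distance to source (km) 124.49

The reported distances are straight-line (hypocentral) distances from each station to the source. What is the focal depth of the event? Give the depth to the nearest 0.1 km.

60.4 km

Each station gives a sphere (x−x_i)² + (y−y_i)² + z² = d_i² (stations at z=0).
Subtracting the P sphere from Q and R: z² cancels, leaving linear equations in x and y:
254.6 x − 6.2 y = 18136.25
35.8 x + 112.8 y = 6143.12
Solving: x ≈ 72.004, y ≈ 31.608 km (keep extra digits for the depth step; rounded: 72.0, 31.6).
Then from the P sphere: z² = 161.78² − (x + 74.2)² − (y + 2.3)² with x = 72.004, y = 31.608, so z ≈ 60.394 ≈ 60.4 km.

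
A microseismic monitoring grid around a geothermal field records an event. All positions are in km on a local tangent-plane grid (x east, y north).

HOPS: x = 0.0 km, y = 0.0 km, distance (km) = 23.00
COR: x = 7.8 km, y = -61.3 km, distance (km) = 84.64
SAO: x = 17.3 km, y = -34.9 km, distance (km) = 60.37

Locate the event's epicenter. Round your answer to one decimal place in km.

Circle about each station: x² + y² = 23.00²; (x − 7.8)² + (y + 61.3)² = 84.64²; (x − 17.3)² + (y + 34.9)² = 60.37².
Subtracting pairs of circle equations eliminates x²+y² and gives linear equations (the radical axes):
15.6 x − 122.6 y = -2816.40
34.6 x − 69.8 y = -1598.24
Solving the 2×2 system: x ≈ 0.2, y ≈ 23.0 km.

x ≈ 0.2 km, y ≈ 23.0 km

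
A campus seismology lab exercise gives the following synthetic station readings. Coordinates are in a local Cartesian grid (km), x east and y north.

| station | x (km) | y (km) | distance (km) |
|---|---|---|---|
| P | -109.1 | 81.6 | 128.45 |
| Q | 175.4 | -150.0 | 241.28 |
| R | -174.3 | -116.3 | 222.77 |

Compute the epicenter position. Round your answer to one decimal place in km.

Circle about each station: (x + 109.1)² + (y − 81.6)² = 128.45²; (x − 175.4)² + (y + 150.0)² = 241.28²; (x + 174.3)² + (y + 116.3)² = 222.77².
Subtracting the P equation from the Q and R equations removes the quadratic terms:
569.0 x − 463.2 y = -7012.85
-130.4 x − 395.8 y = -7782.26
Solving the 2×2 system: x ≈ 2.9, y ≈ 18.7 km.
Check against P (with the unrounded x, y): √((x + 109.1)²+(y − 81.6)²) = 128.45 ≈ 128.45 km. ✓

x ≈ 2.9 km, y ≈ 18.7 km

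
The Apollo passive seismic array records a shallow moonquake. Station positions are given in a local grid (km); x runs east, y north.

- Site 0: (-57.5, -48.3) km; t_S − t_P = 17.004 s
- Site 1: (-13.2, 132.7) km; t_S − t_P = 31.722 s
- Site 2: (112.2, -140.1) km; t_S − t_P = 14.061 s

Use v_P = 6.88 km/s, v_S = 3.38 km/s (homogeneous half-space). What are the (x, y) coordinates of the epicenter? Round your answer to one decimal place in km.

(53.9, -67.1)

Distance from S−P lag: d = Δt · v_P v_S / (v_P − v_S) = Δt · (6.88·3.38)/(6.88−3.38) ≈ 6.6441·Δt.
So d_Site 0 = 112.98, d_Site 1 = 210.76, d_Site 2 = 93.42 km.
Circle about each station: (x + 57.5)² + (y + 48.3)² = 112.98²; (x + 13.2)² + (y − 132.7)² = 210.76²; (x − 112.2)² + (y + 140.1)² = 93.42².
Subtracting the Site 0 equation from the Site 1 and Site 2 equations removes the quadratic terms:
88.6 x + 362.0 y = -19510.91
339.4 x − 183.6 y = 30614.89
Solving the 2×2 system: x ≈ 53.9, y ≈ -67.1 km.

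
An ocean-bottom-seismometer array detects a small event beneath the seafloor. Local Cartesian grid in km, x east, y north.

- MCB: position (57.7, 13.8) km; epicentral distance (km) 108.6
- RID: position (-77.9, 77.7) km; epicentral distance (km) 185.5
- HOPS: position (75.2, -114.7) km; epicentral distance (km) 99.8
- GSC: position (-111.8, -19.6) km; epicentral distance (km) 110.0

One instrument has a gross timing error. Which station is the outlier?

Solve using three stations at a time. Using MCB, HOPS, GSC (subtract circle equations pairwise → linear system) gives (x, y) ≈ (-13.2, -68.4).
Distances from that point to each station vs reported:
  MCB: calculated 108.6 vs reported 108.6 → residual 0.0 km
  RID: calculated 159.8 vs reported 185.5 → residual 25.7 km
  HOPS: calculated 99.8 vs reported 99.8 → residual 0.0 km
  GSC: calculated 110.0 vs reported 110.0 → residual 0.0 km
MCB, HOPS, GSC are mutually consistent (residuals ≈ 0); RID is off by 25.7 km.

RID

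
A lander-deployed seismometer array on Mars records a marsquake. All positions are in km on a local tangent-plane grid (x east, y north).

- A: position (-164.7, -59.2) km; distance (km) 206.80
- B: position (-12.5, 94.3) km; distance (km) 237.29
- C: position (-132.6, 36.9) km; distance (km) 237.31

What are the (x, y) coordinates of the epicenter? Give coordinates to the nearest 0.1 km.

Circle about each station: (x + 164.7)² + (y + 59.2)² = 206.80²; (x + 12.5)² + (y − 94.3)² = 237.29²; (x + 132.6)² + (y − 36.9)² = 237.31².
Subtracting the A equation from the B and C equations removes the quadratic terms:
304.4 x + 307.0 y = -35122.29
64.2 x + 192.2 y = -25236.16
Solving the 2×2 system: x ≈ 25.7, y ≈ -139.9 km.

(25.7, -139.9)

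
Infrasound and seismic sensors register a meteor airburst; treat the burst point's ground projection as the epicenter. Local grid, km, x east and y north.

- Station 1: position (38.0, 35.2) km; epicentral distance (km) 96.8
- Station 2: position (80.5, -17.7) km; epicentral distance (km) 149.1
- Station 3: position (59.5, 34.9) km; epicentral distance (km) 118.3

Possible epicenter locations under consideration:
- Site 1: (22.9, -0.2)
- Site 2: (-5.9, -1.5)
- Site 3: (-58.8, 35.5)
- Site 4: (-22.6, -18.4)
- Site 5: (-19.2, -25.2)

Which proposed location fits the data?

Site 3

For each candidate, compare |candidate − station| to the reported distance:
Site 1: residuals Station 1 58.3, Station 2 88.9, Station 3 67.6 → max 88.9 km
Site 2: residuals Station 1 39.6, Station 2 61.2, Station 3 43.5 → max 61.2 km
Site 3: residuals Station 1 0.0, Station 2 0.0, Station 3 0.0 → max 0.0 km
Site 4: residuals Station 1 15.9, Station 2 46.0, Station 3 20.4 → max 46.0 km
Site 5: residuals Station 1 13.6, Station 2 49.1, Station 3 19.3 → max 49.1 km
Only Site 3 has all residuals ≈ 0.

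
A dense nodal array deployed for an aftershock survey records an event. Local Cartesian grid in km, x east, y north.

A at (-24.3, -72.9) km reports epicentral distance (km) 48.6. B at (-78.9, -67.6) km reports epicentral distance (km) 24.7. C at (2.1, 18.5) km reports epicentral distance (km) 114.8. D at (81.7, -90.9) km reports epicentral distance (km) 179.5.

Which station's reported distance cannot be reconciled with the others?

Solve using three stations at a time. Using B, C, D (subtract circle equations pairwise → linear system) gives (x, y) ≈ (-92.3, -46.8).
Distances from that point to each station vs reported:
  A: calculated 72.8 vs reported 48.6 → residual 24.2 km
  B: calculated 24.7 vs reported 24.7 → residual 0.0 km
  C: calculated 114.8 vs reported 114.8 → residual 0.0 km
  D: calculated 179.5 vs reported 179.5 → residual 0.0 km
B, C, D are mutually consistent (residuals ≈ 0); A is off by 24.2 km.

A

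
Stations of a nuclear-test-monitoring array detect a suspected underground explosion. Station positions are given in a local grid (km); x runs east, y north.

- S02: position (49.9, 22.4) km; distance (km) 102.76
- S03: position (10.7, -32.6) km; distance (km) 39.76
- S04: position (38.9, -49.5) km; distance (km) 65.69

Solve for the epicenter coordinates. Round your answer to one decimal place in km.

Circle about each station: (x − 49.9)² + (y − 22.4)² = 102.76²; (x − 10.7)² + (y + 32.6)² = 39.76²; (x − 38.9)² + (y + 49.5)² = 65.69².
Subtracting the S02 equation from the S03 and S04 equations removes the quadratic terms:
-78.4 x − 110.0 y = 7164.24
-22.0 x − 143.8 y = 7216.13
Solving the 2×2 system: x ≈ -26.7, y ≈ -46.1 km.
Check against S02 (with the unrounded x, y): √((x − 49.9)²+(y − 22.4)²) = 102.76 ≈ 102.76 km. ✓

-26.7 km east, -46.1 km north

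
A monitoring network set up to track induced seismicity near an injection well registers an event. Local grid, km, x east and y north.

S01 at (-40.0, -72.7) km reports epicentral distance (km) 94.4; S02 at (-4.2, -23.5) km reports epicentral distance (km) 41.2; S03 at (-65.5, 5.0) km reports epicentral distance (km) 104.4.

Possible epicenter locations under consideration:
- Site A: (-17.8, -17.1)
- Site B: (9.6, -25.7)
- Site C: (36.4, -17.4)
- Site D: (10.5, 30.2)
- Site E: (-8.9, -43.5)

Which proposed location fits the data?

For each candidate, compare |candidate − station| to the reported distance:
Site A: residuals S01 34.5, S02 26.2, S03 51.8 → max 51.8 km
Site B: residuals S01 26.1, S02 27.2, S03 23.3 → max 27.2 km
Site C: residuals S01 0.1, S02 0.1, S03 0.1 → max 0.1 km
Site D: residuals S01 20.2, S02 14.5, S03 24.3 → max 24.3 km
Site E: residuals S01 51.7, S02 20.7, S03 29.9 → max 51.7 km
Only Site C has all residuals ≈ 0.

Site C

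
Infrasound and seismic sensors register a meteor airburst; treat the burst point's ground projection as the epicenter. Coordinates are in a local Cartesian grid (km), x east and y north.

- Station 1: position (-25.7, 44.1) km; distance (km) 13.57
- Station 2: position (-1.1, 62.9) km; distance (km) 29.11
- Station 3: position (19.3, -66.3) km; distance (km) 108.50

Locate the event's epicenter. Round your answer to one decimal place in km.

Circle about each station: (x + 25.7)² + (y − 44.1)² = 13.57²; (x + 1.1)² + (y − 62.9)² = 29.11²; (x − 19.3)² + (y + 66.3)² = 108.50².
Subtracting the Station 1 equation from the Station 2 and Station 3 equations removes the quadratic terms:
49.2 x + 37.6 y = 689.07
90.0 x − 220.8 y = -9425.23
Solving the 2×2 system: x ≈ -14.2, y ≈ 36.9 km.
Check against Station 1 (with the unrounded x, y): √((x + 25.7)²+(y − 44.1)²) = 13.57 ≈ 13.57 km. ✓

x ≈ -14.2 km, y ≈ 36.9 km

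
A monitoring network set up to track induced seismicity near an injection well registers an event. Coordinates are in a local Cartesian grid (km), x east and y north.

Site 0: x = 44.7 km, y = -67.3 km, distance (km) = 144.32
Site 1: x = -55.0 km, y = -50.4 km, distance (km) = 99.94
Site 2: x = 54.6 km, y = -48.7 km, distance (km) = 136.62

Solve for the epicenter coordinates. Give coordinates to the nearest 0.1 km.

Circle about each station: (x − 44.7)² + (y + 67.3)² = 144.32²; (x + 55.0)² + (y + 50.4)² = 99.94²; (x − 54.6)² + (y + 48.7)² = 136.62².
Subtracting the Site 0 equation from the Site 1 and Site 2 equations removes the quadratic terms:
-199.4 x + 33.8 y = 9878.04
19.8 x + 37.2 y = 988.71
Solving the 2×2 system: x ≈ -41.3, y ≈ 48.6 km.
Check against Site 0 (with the unrounded x, y): √((x − 44.7)²+(y + 67.3)²) = 144.30 ≈ 144.32 km. ✓

-41.3 km east, 48.6 km north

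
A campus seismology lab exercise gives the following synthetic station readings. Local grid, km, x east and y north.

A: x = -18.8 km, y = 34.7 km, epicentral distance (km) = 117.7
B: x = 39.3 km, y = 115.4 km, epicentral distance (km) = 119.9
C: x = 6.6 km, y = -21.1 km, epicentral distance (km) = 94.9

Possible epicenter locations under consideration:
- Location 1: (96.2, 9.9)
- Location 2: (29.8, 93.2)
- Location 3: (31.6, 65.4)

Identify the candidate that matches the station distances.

For each candidate, compare |candidate − station| to the reported distance:
Location 1: residuals A 0.1, B 0.0, C 0.1 → max 0.1 km
Location 2: residuals A 41.6, B 95.8, C 21.7 → max 95.8 km
Location 3: residuals A 58.7, B 69.3, C 4.9 → max 69.3 km
Only Location 1 has all residuals ≈ 0.

Location 1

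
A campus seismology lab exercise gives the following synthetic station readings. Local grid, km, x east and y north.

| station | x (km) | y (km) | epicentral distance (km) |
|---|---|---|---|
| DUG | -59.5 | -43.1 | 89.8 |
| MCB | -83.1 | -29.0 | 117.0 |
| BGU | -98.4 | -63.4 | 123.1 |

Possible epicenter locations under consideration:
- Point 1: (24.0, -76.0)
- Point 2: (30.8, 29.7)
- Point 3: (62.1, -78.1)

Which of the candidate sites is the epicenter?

Point 1

For each candidate, compare |candidate − station| to the reported distance:
Point 1: residuals DUG 0.1, MCB 0.0, BGU 0.1 → max 0.1 km
Point 2: residuals DUG 26.2, MCB 11.1, BGU 36.1 → max 36.1 km
Point 3: residuals DUG 36.7, MCB 36.3, BGU 38.1 → max 38.1 km
Only Point 1 has all residuals ≈ 0.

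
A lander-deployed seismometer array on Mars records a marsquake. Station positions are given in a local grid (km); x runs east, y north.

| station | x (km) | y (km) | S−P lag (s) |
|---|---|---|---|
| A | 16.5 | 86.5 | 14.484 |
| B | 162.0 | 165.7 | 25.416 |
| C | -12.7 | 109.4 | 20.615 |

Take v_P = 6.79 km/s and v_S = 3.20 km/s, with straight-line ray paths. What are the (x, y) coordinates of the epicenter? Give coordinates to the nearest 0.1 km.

x ≈ 85.4 km, y ≈ 32.3 km

Distance from S−P lag: d = Δt · v_P v_S / (v_P − v_S) = Δt · (6.79·3.20)/(6.79−3.20) ≈ 6.0524·Δt.
So d_A = 87.66, d_B = 153.83, d_C = 124.77 km.
Circle about each station: (x − 16.5)² + (y − 86.5)² = 87.66²; (x − 162.0)² + (y − 165.7)² = 153.83²; (x + 12.7)² + (y − 109.4)² = 124.77².
Subtracting the A equation from the B and C equations removes the quadratic terms:
291.0 x + 158.4 y = 29966.60
-58.4 x + 45.8 y = -3508.13
Solving the 2×2 system: x ≈ 85.4, y ≈ 32.3 km.
Check against A (with the unrounded x, y): √((x − 16.5)²+(y − 86.5)²) = 87.66 ≈ 87.66 km. ✓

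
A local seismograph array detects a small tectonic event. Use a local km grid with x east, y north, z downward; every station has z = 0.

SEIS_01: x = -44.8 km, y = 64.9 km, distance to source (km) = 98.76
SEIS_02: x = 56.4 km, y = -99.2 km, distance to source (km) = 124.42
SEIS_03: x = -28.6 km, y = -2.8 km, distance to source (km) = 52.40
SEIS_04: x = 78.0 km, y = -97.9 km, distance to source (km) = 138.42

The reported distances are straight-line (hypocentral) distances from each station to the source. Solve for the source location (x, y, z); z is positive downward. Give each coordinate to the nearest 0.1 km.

x ≈ -22.9 km, y ≈ -17.4 km, depth ≈ 50.0 km

Each station gives a sphere (x−x_i)² + (y−y_i)² + z² = d_i² (stations at z=0).
Subtracting the SEIS_01 sphere from SEIS_02 and SEIS_03: z² cancels, leaving linear equations in x and y:
202.4 x − 328.2 y = 1075.75
32.4 x − 135.4 y = 1614.53
Solving: x ≈ -22.910, y ≈ -17.406 km (keep extra digits for the depth step; rounded: -22.9, -17.4).
Then from the SEIS_01 sphere: z² = 98.76² − (x + 44.8)² − (y − 64.9)² with x = -22.910, y = -17.406, so z ≈ 50.001 ≈ 50.0 km.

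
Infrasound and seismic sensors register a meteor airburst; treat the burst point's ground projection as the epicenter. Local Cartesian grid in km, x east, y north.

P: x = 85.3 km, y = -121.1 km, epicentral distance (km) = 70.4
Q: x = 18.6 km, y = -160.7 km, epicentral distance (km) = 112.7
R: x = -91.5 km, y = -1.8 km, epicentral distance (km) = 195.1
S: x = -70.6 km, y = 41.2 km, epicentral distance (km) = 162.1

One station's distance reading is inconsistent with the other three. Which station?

R

Solve using three stations at a time. Using P, Q, S (subtract circle equations pairwise → linear system) gives (x, y) ≈ (59.4, -55.6).
Distances from that point to each station vs reported:
  P: calculated 70.4 vs reported 70.4 → residual 0.0 km
  Q: calculated 112.7 vs reported 112.7 → residual 0.0 km
  R: calculated 160.2 vs reported 195.1 → residual 34.9 km
  S: calculated 162.1 vs reported 162.1 → residual 0.0 km
P, Q, S are mutually consistent (residuals ≈ 0); R is off by 34.9 km.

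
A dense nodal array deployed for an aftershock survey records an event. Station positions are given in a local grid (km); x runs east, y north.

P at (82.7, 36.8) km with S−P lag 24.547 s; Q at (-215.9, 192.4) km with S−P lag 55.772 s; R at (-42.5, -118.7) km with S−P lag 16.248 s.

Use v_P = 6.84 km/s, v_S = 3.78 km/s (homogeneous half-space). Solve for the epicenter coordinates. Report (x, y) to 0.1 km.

Distance from S−P lag: d = Δt · v_P v_S / (v_P − v_S) = Δt · (6.84·3.78)/(6.84−3.78) ≈ 8.4494·Δt.
So d_P = 207.41, d_Q = 471.24, d_R = 137.29 km.
Circle about each station: (x − 82.7)² + (y − 36.8)² = 207.41²; (x + 215.9)² + (y − 192.4)² = 471.24²; (x + 42.5)² + (y + 118.7)² = 137.29².
Subtracting the P equation from the Q and R equations removes the quadratic terms:
-597.2 x + 311.2 y = -103611.19
-250.4 x − 311.0 y = 31872.77
Solving the 2×2 system: x ≈ 84.6, y ≈ -170.6 km.
Check against P (with the unrounded x, y): √((x − 82.7)²+(y − 36.8)²) = 207.41 ≈ 207.41 km. ✓

(84.6, -170.6)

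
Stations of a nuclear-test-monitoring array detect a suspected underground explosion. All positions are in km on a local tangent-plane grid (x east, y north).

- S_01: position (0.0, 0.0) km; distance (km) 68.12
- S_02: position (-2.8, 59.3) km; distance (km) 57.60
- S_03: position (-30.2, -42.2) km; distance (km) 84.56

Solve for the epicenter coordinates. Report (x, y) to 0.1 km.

-56.4 km east, 38.2 km north

Circle about each station: x² + y² = 68.12²; (x + 2.8)² + (y − 59.3)² = 57.60²; (x + 30.2)² + (y + 42.2)² = 84.56².
Subtracting the S_01 equation from the S_02 and S_03 equations removes the quadratic terms:
-5.6 x + 118.6 y = 4846.90
-60.4 x − 84.4 y = 182.82
Solving the 2×2 system: x ≈ -56.4, y ≈ 38.2 km.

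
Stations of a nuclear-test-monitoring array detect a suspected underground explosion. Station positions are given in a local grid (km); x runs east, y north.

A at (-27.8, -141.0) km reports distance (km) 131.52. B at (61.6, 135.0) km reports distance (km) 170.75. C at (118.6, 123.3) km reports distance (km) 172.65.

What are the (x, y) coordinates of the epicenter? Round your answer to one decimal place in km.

(50.6, -35.4)

Circle about each station: (x + 27.8)² + (y + 141.0)² = 131.52²; (x − 61.6)² + (y − 135.0)² = 170.75²; (x − 118.6)² + (y − 123.3)² = 172.65².
Subtracting the A equation from the B and C equations removes the quadratic terms:
178.8 x + 552.0 y = -10492.33
292.8 x + 528.6 y = -3895.50
Solving the 2×2 system: x ≈ 50.6, y ≈ -35.4 km.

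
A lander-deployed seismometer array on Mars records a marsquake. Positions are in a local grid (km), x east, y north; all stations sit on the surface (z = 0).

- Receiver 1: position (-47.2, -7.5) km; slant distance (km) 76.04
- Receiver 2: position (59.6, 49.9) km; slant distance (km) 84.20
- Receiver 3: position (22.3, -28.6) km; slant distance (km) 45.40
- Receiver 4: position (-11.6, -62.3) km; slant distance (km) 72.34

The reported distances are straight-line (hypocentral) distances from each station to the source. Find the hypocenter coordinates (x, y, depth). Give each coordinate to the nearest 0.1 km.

(16.8, -9.9, 41.0)

Each station gives a sphere (x−x_i)² + (y−y_i)² + z² = d_i² (stations at z=0).
Subtracting the Receiver 1 sphere from Receiver 2 and Receiver 3: z² cancels, leaving linear equations in x and y:
213.6 x + 114.8 y = 2450.52
139.0 x − 42.2 y = 2752.08
Solving: x ≈ 16.793, y ≈ -9.900 km (keep extra digits for the depth step; rounded: 16.8, -9.9).
Then from the Receiver 1 sphere: z² = 76.04² − (x + 47.2)² − (y + 7.5)² with x = 16.793, y = -9.900, so z ≈ 41.003 ≈ 41.0 km.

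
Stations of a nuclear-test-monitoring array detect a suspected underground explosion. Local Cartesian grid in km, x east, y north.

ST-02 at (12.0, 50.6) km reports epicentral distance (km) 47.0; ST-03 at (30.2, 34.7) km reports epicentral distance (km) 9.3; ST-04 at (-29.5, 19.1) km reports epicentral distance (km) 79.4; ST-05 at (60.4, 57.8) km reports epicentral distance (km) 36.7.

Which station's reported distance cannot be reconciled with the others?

ST-03

Solve using three stations at a time. Using ST-02, ST-04, ST-05 (subtract circle equations pairwise → linear system) gives (x, y) ≈ (49.8, 22.7).
Distances from that point to each station vs reported:
  ST-02: calculated 46.9 vs reported 47.0 → residual 0.1 km
  ST-03: calculated 23.0 vs reported 9.3 → residual 13.7 km
  ST-04: calculated 79.4 vs reported 79.4 → residual 0.0 km
  ST-05: calculated 36.6 vs reported 36.7 → residual 0.1 km
ST-02, ST-04, ST-05 are mutually consistent (residuals ≈ 0); ST-03 is off by 13.7 km.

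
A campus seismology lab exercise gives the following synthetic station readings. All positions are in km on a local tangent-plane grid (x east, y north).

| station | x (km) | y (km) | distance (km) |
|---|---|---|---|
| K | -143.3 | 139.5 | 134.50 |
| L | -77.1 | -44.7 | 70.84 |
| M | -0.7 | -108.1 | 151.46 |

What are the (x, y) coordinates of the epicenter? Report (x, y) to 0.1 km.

Circle about each station: (x + 143.3)² + (y − 139.5)² = 134.50²; (x + 77.1)² + (y + 44.7)² = 70.84²; (x + 0.7)² + (y + 108.1)² = 151.46².
Subtracting the K equation from the L and M equations removes the quadratic terms:
132.4 x − 368.4 y = -18980.70
285.2 x − 495.2 y = -33158.92
Solving the 2×2 system: x ≈ -71.3, y ≈ 25.9 km.

x ≈ -71.3 km, y ≈ 25.9 km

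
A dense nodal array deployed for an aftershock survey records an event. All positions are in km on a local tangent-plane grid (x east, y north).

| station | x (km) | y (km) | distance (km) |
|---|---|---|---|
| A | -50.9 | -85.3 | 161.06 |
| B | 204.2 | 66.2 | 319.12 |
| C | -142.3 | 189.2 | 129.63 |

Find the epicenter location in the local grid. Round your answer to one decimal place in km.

-114.9 km east, 62.5 km north

Circle about each station: (x + 50.9)² + (y + 85.3)² = 161.06²; (x − 204.2)² + (y − 66.2)² = 319.12²; (x + 142.3)² + (y − 189.2)² = 129.63².
Subtracting the A equation from the B and C equations removes the quadratic terms:
510.2 x + 303.0 y = -39684.07
-182.8 x + 549.0 y = 55315.42
Solving the 2×2 system: x ≈ -114.9, y ≈ 62.5 km.
Check against A (with the unrounded x, y): √((x + 50.9)²+(y + 85.3)²) = 161.06 ≈ 161.06 km. ✓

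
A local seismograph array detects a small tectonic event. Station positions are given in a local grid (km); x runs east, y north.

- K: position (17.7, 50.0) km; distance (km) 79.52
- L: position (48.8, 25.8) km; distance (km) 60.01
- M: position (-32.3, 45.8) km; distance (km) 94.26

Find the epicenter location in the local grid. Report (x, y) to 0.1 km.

24.8 km east, -29.2 km north

Circle about each station: (x − 17.7)² + (y − 50.0)² = 79.52²; (x − 48.8)² + (y − 25.8)² = 60.01²; (x + 32.3)² + (y − 45.8)² = 94.26².
Subtracting the K equation from the L and M equations removes the quadratic terms:
62.2 x − 48.4 y = 2956.02
-100.0 x − 8.4 y = -2233.88
Solving the 2×2 system: x ≈ 24.8, y ≈ -29.2 km.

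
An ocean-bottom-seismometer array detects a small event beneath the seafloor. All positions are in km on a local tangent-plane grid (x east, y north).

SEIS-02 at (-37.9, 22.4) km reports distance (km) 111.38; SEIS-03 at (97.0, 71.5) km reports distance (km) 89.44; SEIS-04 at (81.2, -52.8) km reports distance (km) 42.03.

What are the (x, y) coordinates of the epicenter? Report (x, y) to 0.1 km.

Circle about each station: (x + 37.9)² + (y − 22.4)² = 111.38²; (x − 97.0)² + (y − 71.5)² = 89.44²; (x − 81.2)² + (y + 52.8)² = 42.03².
Subtracting pairs of circle equations eliminates x²+y² and gives linear equations (the radical axes):
269.8 x + 98.2 y = 16989.07
238.2 x − 150.4 y = 18082.09
Solving the 2×2 system: x ≈ 67.7, y ≈ -13.0 km.
Check against SEIS-02 (with the unrounded x, y): √((x + 37.9)²+(y − 22.4)²) = 111.38 ≈ 111.38 km. ✓

67.7 km east, -13.0 km north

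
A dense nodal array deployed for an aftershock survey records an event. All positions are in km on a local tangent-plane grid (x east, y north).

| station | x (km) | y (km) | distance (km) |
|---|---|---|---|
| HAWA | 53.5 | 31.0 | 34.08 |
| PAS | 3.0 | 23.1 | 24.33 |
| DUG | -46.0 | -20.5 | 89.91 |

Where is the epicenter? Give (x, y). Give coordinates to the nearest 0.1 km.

20.6 km east, 39.9 km north

Circle about each station: (x − 53.5)² + (y − 31.0)² = 34.08²; (x − 3.0)² + (y − 23.1)² = 24.33²; (x + 46.0)² + (y + 20.5)² = 89.91².
Subtracting the HAWA equation from the PAS and DUG equations removes the quadratic terms:
-101.0 x − 15.8 y = -2711.14
-199.0 x − 103.0 y = -8209.36
Solving the 2×2 system: x ≈ 20.6, y ≈ 39.9 km.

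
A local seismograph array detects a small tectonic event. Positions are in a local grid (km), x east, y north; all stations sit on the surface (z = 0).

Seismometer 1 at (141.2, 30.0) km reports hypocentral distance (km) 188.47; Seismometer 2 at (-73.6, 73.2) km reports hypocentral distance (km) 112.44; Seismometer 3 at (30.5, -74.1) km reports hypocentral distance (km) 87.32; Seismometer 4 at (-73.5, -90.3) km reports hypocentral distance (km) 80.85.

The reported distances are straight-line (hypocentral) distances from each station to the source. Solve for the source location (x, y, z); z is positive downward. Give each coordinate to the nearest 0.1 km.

Each station gives a sphere (x−x_i)² + (y−y_i)² + z² = d_i² (stations at z=0).
Subtracting the Seismometer 1 sphere from Seismometer 2 and Seismometer 3: z² cancels, leaving linear equations in x and y:
-429.6 x + 86.4 y = 12815.95
-221.4 x − 208.2 y = 13479.78
Solving: x ≈ -35.303, y ≈ -27.203 km (keep extra digits for the depth step; rounded: -35.3, -27.2).
Then from the Seismometer 1 sphere: z² = 188.47² − (x − 141.2)² − (y − 30.0)² with x = -35.303, y = -27.203, so z ≈ 33.098 ≈ 33.1 km.

(-35.3, -27.2, 33.1)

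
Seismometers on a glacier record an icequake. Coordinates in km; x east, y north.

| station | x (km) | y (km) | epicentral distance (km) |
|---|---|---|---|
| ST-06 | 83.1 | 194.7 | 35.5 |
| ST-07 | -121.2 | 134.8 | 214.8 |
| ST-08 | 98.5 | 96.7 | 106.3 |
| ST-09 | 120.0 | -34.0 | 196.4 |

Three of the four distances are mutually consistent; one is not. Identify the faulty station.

ST-08

Solve using three stations at a time. Using ST-06, ST-07, ST-09 (subtract circle equations pairwise → linear system) gives (x, y) ≈ (92.1, 160.4).
Distances from that point to each station vs reported:
  ST-06: calculated 35.5 vs reported 35.5 → residual 0.0 km
  ST-07: calculated 214.8 vs reported 214.8 → residual 0.0 km
  ST-08: calculated 64.0 vs reported 106.3 → residual 42.3 km
  ST-09: calculated 196.4 vs reported 196.4 → residual 0.0 km
ST-06, ST-07, ST-09 are mutually consistent (residuals ≈ 0); ST-08 is off by 42.3 km.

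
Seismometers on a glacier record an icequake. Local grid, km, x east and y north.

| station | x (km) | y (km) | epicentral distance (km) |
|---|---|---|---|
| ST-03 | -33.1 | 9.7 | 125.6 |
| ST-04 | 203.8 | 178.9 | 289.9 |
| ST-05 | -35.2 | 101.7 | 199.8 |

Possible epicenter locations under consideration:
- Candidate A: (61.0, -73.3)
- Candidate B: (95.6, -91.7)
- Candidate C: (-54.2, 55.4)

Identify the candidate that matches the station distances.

For each candidate, compare |candidate − station| to the reported distance:
Candidate A: residuals ST-03 0.1, ST-04 0.1, ST-05 0.1 → max 0.1 km
Candidate B: residuals ST-03 38.2, ST-04 1.5, ST-05 33.7 → max 38.2 km
Candidate C: residuals ST-03 75.3, ST-04 3.9, ST-05 149.8 → max 149.8 km
Only Candidate A has all residuals ≈ 0.

Candidate A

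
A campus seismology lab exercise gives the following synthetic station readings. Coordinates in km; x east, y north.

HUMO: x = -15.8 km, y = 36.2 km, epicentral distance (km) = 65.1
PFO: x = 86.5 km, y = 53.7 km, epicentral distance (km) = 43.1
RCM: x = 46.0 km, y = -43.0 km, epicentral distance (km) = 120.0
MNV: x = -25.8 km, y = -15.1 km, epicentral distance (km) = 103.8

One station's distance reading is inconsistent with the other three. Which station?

Solve using three stations at a time. Using HUMO, PFO, MNV (subtract circle equations pairwise → linear system) gives (x, y) ≈ (44.1, 61.6).
Distances from that point to each station vs reported:
  HUMO: calculated 65.1 vs reported 65.1 → residual 0.0 km
  PFO: calculated 43.1 vs reported 43.1 → residual 0.0 km
  RCM: calculated 104.6 vs reported 120.0 → residual 15.4 km
  MNV: calculated 103.8 vs reported 103.8 → residual 0.0 km
HUMO, PFO, MNV are mutually consistent (residuals ≈ 0); RCM is off by 15.4 km.

RCM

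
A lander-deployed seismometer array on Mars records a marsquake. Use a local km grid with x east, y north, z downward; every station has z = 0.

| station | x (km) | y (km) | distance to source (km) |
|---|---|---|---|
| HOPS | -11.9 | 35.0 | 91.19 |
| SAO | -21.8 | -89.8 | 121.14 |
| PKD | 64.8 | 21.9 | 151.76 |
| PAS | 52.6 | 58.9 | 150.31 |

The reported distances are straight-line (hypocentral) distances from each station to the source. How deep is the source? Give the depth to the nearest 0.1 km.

Each station gives a sphere (x−x_i)² + (y−y_i)² + z² = d_i² (stations at z=0).
Subtracting the HOPS sphere from SAO and PKD: z² cancels, leaving linear equations in x and y:
-19.8 x − 249.6 y = 813.39
153.4 x − 26.2 y = -11403.44
Solving: x ≈ -73.893, y ≈ 2.603 km (keep extra digits for the depth step; rounded: -73.9, 2.6).
Then from the HOPS sphere: z² = 91.19² − (x + 11.9)² − (y − 35.0)² with x = -73.893, y = 2.603, so z ≈ 58.506 ≈ 58.5 km.

z ≈ 58.5 km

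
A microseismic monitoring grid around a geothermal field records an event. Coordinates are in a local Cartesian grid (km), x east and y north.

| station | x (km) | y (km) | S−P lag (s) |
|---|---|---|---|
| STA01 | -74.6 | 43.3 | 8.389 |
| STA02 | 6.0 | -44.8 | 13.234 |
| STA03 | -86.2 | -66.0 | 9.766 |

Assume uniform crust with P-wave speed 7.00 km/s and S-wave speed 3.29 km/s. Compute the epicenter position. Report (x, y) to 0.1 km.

Distance from S−P lag: d = Δt · v_P v_S / (v_P − v_S) = Δt · (7.00·3.29)/(7.00−3.29) ≈ 6.2075·Δt.
So d_STA01 = 52.08, d_STA02 = 82.15, d_STA03 = 60.62 km.
Circle about each station: (x + 74.6)² + (y − 43.3)² = 52.08²; (x − 6.0)² + (y + 44.8)² = 82.15²; (x + 86.2)² + (y + 66.0)² = 60.62².
Subtracting pairs of circle equations eliminates x²+y² and gives linear equations (the radical axes):
161.2 x − 176.2 y = -9433.31
-23.2 x − 218.6 y = 3383.93
Solving the 2×2 system: x ≈ -67.6, y ≈ -8.3 km.
Check against STA01 (with the unrounded x, y): √((x + 74.6)²+(y − 43.3)²) = 52.08 ≈ 52.08 km. ✓

(-67.6, -8.3)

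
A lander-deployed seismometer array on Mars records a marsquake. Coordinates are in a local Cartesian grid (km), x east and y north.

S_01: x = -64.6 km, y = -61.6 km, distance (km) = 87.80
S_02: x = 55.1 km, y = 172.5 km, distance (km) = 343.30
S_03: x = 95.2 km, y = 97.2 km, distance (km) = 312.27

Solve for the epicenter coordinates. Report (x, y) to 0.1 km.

(-136.0, -112.7)

Circle about each station: (x + 64.6)² + (y + 61.6)² = 87.80²; (x − 55.1)² + (y − 172.5)² = 343.30²; (x − 95.2)² + (y − 97.2)² = 312.27².
Subtracting the S_01 equation from the S_02 and S_03 equations removes the quadratic terms:
239.4 x + 468.2 y = -85321.51
319.6 x + 317.6 y = -79260.55
Solving the 2×2 system: x ≈ -136.0, y ≈ -112.7 km.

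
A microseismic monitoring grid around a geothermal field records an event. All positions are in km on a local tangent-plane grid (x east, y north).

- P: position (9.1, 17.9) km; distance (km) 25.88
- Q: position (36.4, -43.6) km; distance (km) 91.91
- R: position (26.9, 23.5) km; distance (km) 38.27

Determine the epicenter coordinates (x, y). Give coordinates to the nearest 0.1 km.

x ≈ -9.2 km, y ≈ 36.2 km

Circle about each station: (x − 9.1)² + (y − 17.9)² = 25.88²; (x − 36.4)² + (y + 43.6)² = 91.91²; (x − 26.9)² + (y − 23.5)² = 38.27².
Subtracting pairs of circle equations eliminates x²+y² and gives linear equations (the radical axes):
54.6 x − 123.0 y = -4954.97
35.6 x + 11.2 y = 77.82
Solving the 2×2 system: x ≈ -9.2, y ≈ 36.2 km.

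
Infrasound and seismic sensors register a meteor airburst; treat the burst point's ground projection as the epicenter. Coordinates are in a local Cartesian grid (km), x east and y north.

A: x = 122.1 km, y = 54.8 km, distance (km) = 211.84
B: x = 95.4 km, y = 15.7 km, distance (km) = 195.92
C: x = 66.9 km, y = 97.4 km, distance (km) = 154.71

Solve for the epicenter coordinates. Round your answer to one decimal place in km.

Circle about each station: (x − 122.1)² + (y − 54.8)² = 211.84²; (x − 95.4)² + (y − 15.7)² = 195.92²; (x − 66.9)² + (y − 97.4)² = 154.71².
Subtracting pairs of circle equations eliminates x²+y² and gives linear equations (the radical axes):
-53.4 x − 78.2 y = -2072.26
-110.4 x + 85.2 y = 16991.92
Solving the 2×2 system: x ≈ -87.4, y ≈ 86.2 km.

(-87.4, 86.2)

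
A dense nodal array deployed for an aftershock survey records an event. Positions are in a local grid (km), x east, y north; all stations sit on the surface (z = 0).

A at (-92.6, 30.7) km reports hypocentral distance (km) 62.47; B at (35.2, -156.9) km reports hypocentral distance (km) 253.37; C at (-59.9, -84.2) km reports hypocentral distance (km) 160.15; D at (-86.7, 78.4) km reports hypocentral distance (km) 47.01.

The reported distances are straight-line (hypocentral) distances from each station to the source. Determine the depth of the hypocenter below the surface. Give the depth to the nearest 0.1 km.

42.9 km

Each station gives a sphere (x−x_i)² + (y−y_i)² + z² = d_i² (stations at z=0).
Subtracting the A sphere from B and C: z² cancels, leaving linear equations in x and y:
255.6 x − 375.2 y = -43954.46
65.4 x − 229.8 y = -20585.12
Solving: x ≈ -69.511, y ≈ 69.796 km (keep extra digits for the depth step; rounded: -69.5, 69.8).
Then from the A sphere: z² = 62.47² − (x + 92.6)² − (y − 30.7)² with x = -69.511, y = 69.796, so z ≈ 42.906 ≈ 42.9 km.
Check against D (with the unrounded solution): distance 47.01 ≈ 47.01 km. ✓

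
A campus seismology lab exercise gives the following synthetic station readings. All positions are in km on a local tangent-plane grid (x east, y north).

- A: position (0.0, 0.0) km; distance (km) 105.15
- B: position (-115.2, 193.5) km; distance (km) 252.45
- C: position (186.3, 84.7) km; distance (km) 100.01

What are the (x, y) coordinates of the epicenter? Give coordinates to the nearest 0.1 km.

Circle about each station: x² + y² = 105.15²; (x + 115.2)² + (y − 193.5)² = 252.45²; (x − 186.3)² + (y − 84.7)² = 100.01².
Subtracting the A equation from the B and C equations removes the quadratic terms:
-230.4 x + 387.0 y = -1961.19
372.6 x + 169.4 y = 42936.30
Solving the 2×2 system: x ≈ 92.5, y ≈ 50.0 km.

x ≈ 92.5 km, y ≈ 50.0 km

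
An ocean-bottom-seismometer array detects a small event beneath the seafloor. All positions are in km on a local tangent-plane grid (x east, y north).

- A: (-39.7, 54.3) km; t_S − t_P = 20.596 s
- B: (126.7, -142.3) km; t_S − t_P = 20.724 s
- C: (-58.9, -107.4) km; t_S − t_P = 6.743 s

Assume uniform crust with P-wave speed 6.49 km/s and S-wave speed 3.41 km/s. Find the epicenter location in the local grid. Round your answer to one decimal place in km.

x ≈ -13.2 km, y ≈ -91.3 km

Distance from S−P lag: d = Δt · v_P v_S / (v_P − v_S) = Δt · (6.49·3.41)/(6.49−3.41) ≈ 7.1854·Δt.
So d_A = 147.99, d_B = 148.91, d_C = 48.45 km.
Circle about each station: (x + 39.7)² + (y − 54.3)² = 147.99²; (x − 126.7)² + (y + 142.3)² = 148.91²; (x + 58.9)² + (y + 107.4)² = 48.45².
Subtracting the A equation from the B and C equations removes the quadratic terms:
332.8 x − 393.2 y = 31504.45
-38.4 x − 323.4 y = 30033.03
Solving the 2×2 system: x ≈ -13.2, y ≈ -91.3 km.
Check against A (with the unrounded x, y): √((x + 39.7)²+(y − 54.3)²) = 147.99 ≈ 147.99 km. ✓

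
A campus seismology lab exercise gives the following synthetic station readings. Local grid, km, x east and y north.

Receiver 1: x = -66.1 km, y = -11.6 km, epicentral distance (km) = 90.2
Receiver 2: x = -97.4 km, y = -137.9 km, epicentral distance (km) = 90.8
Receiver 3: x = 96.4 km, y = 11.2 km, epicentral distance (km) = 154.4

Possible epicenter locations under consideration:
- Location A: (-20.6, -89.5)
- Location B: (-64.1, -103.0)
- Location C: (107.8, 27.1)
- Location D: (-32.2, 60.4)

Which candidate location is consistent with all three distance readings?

Location A

For each candidate, compare |candidate − station| to the reported distance:
Location A: residuals Receiver 1 0.0, Receiver 2 0.0, Receiver 3 0.0 → max 0.0 km
Location B: residuals Receiver 1 1.2, Receiver 2 42.6, Receiver 3 42.6 → max 42.6 km
Location C: residuals Receiver 1 88.0, Receiver 2 172.5, Receiver 3 134.8 → max 172.5 km
Location D: residuals Receiver 1 10.6, Receiver 2 117.9, Receiver 3 16.7 → max 117.9 km
Only Location A has all residuals ≈ 0.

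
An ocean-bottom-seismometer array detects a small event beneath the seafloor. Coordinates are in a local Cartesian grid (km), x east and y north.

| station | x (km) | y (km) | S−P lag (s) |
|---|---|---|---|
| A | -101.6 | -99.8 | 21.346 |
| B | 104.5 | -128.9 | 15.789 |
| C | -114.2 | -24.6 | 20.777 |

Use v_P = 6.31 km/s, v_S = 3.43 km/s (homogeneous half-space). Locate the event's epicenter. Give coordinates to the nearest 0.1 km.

(41.9, -28.1)

Distance from S−P lag: d = Δt · v_P v_S / (v_P − v_S) = Δt · (6.31·3.43)/(6.31−3.43) ≈ 7.5150·Δt.
So d_A = 160.42, d_B = 118.65, d_C = 156.14 km.
Circle about each station: (x + 101.6)² + (y + 99.8)² = 160.42²; (x − 104.5)² + (y + 128.9)² = 118.65²; (x + 114.2)² + (y + 24.6)² = 156.14².
Subtracting pairs of circle equations eliminates x²+y² and gives linear equations (the radical axes):
412.2 x − 58.2 y = 18909.61
-25.2 x + 150.4 y = -5280.92
Solving the 2×2 system: x ≈ 41.9, y ≈ -28.1 km.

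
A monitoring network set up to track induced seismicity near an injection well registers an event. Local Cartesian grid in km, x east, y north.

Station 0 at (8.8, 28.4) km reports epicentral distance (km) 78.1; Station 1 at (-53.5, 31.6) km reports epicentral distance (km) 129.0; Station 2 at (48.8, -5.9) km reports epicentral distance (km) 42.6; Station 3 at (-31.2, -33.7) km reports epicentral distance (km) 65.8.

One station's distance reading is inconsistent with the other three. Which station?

Station 1

Solve using three stations at a time. Using Station 0, Station 2, Station 3 (subtract circle equations pairwise → linear system) gives (x, y) ≈ (33.5, -45.7).
Distances from that point to each station vs reported:
  Station 0: calculated 78.1 vs reported 78.1 → residual 0.0 km
  Station 1: calculated 116.4 vs reported 129.0 → residual 12.6 km
  Station 2: calculated 42.6 vs reported 42.6 → residual 0.0 km
  Station 3: calculated 65.8 vs reported 65.8 → residual 0.0 km
Station 0, Station 2, Station 3 are mutually consistent (residuals ≈ 0); Station 1 is off by 12.6 km.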